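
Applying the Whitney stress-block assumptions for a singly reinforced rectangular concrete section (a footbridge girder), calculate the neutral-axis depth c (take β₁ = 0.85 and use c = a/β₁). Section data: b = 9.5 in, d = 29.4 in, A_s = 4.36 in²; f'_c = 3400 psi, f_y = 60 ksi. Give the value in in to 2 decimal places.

c ≈ 11.21 in

T = A_s f_y = 4.36 × 60 = 261.6 kips.
a = T/(0.85 f'_c b) = 261.6/(0.85 × 3.4 × 9.5) = 9.5283 in.
With β₁ = 0.85, c = a/β₁ = 9.5283/0.85 = 11.21 in.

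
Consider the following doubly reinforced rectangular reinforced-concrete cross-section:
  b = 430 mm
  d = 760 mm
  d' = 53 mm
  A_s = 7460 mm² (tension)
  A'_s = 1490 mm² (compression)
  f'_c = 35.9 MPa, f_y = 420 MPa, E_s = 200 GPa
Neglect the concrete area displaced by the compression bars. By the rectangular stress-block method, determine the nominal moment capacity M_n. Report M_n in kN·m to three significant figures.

Assume both tension and compression steel yield.
Net tension couple steel: A_s − A'_s = 5970 mm².
a = (A_s − A'_s) f_y / (0.85 f'_c b) = 2507400/(0.85 × 35.9 × 430) = 191.09 mm.
c = a/β₁ = 191.09/0.794 = 240.67 mm; ε'_s = 0.003(c − d')/c = 0.0023 ≥ f_y/E_s = 0.0021, so compression steel does yield.
M_n = (A_s − A'_s) f_y (d − a/2) + A'_s f_y (d − d') = [2507400 × (760 − 95.545) + 625800 × (760 − 53)] × 10⁻⁶ = 1666.05 + 442.44 = 2108.49 kN·m.

M_n ≈ 2110 kN·m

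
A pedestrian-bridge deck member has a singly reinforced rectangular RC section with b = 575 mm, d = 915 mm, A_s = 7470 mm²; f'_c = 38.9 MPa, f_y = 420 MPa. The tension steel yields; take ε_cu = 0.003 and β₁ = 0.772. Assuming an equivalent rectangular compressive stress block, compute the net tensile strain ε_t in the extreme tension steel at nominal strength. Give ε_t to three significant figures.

a = A_s f_y/(0.85 f'_c b) = 165.02 mm.
β₁ = 0.772, so c = a/β₁ = 165.02/0.772 = 213.76 mm.
From the linear strain diagram with ε_cu = 0.003: ε_t = 0.003 (d − c)/c = 0.003 × (915 − 213.76)/213.76 = 0.00984.
Since ε_t ≥ 0.005, the section is tension-controlled.

ε_t ≈ 0.00984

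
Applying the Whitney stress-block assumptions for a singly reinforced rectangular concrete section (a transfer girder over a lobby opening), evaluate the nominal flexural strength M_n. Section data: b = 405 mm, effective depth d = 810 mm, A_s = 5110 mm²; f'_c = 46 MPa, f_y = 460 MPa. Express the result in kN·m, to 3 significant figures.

M_n ≈ 1730 kN·m

T = A_s f_y = 5110 × 460 = 2350600 N = 2350.6 kN.
From C = T: a = T/(0.85 f'_c b) = 2350600/(0.85 × 46 × 405) = 148.44 mm.
M_n = T(d − a/2) = 2350.6 kN × (810 − 74.22) mm = 1729.52 kN·m.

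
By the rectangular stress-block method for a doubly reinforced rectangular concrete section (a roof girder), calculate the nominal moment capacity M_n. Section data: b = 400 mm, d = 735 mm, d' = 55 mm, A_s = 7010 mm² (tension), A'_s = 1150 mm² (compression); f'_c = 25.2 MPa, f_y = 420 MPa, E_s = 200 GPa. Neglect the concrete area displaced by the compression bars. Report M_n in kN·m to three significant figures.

M_n ≈ 1780 kN·m

Assume both tension and compression steel yield.
Net tension couple steel: A_s − A'_s = 5860 mm².
a = (A_s − A'_s) f_y / (0.85 f'_c b) = 2461200/(0.85 × 25.2 × 400) = 287.25 mm.
c = a/β₁ = 287.25/0.85 = 337.94 mm; ε'_s = 0.003(c − d')/c = 0.0025 ≥ f_y/E_s = 0.0021, so compression steel does yield.
M_n = (A_s − A'_s) f_y (d − a/2) + A'_s f_y (d − d') = [2461200 × (735 − 143.625) + 483000 × (735 − 55)] × 10⁻⁶ = 1455.49 + 328.44 = 1783.93 kN·m.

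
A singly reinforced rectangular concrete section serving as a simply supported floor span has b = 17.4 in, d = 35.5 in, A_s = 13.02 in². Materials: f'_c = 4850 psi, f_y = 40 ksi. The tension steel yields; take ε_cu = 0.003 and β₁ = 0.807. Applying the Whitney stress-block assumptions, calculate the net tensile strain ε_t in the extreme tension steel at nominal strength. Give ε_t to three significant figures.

ε_t ≈ 0.00884

a = A_s f_y/(0.85 f'_c b) = 7.260 in.
β₁ = 0.807, so c = a/β₁ = 7.260/0.807 = 8.996 in.
From the linear strain diagram with ε_cu = 0.003: ε_t = 0.003 (d − c)/c = 0.003 × (35.5 − 8.996)/8.996 = 0.00884.
Since ε_t ≥ 0.005, the section is tension-controlled.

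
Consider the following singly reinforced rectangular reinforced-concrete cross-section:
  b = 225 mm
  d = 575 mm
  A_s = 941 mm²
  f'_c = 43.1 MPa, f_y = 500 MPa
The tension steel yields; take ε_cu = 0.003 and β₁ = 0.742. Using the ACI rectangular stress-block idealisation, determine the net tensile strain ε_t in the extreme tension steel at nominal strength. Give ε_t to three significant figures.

ε_t ≈ 0.0194

a = A_s f_y/(0.85 f'_c b) = 57.08 mm.
β₁ = 0.742, so c = a/β₁ = 57.08/0.742 = 76.93 mm.
From the linear strain diagram with ε_cu = 0.003: ε_t = 0.003 (d − c)/c = 0.003 × (575 − 76.93)/76.93 = 0.0194.
Since ε_t ≥ 0.005, the section is tension-controlled.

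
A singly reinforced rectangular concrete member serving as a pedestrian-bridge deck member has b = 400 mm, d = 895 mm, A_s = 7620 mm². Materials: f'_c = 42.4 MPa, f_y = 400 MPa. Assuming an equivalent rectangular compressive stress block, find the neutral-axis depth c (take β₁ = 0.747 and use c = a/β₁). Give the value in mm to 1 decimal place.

c ≈ 283.0 mm

T = A_s f_y = 7620 × 400 = 3048000 N = 3048 kN.
Setting C = 0.85 f'_c a b equal to T: a = 3048000/(0.85 × 42.4 × 400) = 211.432 mm.
With β₁ = 0.747, c = a/β₁ = 211.432/0.747 = 283.0 mm.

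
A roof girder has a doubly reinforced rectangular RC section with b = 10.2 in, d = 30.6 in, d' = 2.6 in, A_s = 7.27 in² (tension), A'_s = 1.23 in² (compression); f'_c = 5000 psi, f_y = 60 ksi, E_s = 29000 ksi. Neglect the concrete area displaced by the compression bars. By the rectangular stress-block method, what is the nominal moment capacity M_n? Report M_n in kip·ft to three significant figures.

Assume both steels yield.
a = (A_s − A'_s) f_y/(0.85 f'_c b) = (7.27 − 1.23) × 60/(0.85 × 5 × 10.2) = 8.360 in.
c = a/β₁ = 8.360/0.8 = 10.450 in; ε'_s = 0.003(c − d')/c = 0.0023 ≥ ε_y = 0.0021, so the compression steel yields.
M_n = (A_s − A'_s) f_y (d − a/2) + A'_s f_y (d − d') = 362.4 × (30.6 − 4.18) + 73.8 × (30.6 − 2.6) = 9574.6 + 2066.4 = 11641.0 kip·in = 11641.0/12 = 970.08 kip·ft.

M_n ≈ 970 kip·ft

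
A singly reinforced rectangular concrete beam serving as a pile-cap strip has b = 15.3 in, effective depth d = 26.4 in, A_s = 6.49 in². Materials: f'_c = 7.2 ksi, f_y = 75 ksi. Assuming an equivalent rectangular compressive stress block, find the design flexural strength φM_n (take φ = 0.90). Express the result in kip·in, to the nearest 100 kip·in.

T = A_s f_y = 6.49 × 75 = 486.75 kips.
a = T/(0.85 f'_c b) = 486.75/(0.85 × 7.2 × 15.3) = 5.198 in.
M_n = T(d − a/2) = 486.75 × (26.4 − 2.599) = 11585.1 kip·in.
φM_n = 0.90 × 11585.1 = 10426.6 kip·in.

φM_n ≈ 10400 kip·in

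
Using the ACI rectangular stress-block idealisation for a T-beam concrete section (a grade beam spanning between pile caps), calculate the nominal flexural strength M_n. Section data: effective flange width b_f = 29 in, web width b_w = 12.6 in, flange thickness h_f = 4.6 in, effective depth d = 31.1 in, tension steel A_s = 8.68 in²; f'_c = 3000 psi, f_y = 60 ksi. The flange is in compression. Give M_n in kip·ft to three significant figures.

Tension: T = A_s f_y = 8.68 × 60 = 520.8 kips.
Try a within the flange: a = T/(0.85 f'_c b_f) = 520.8/(0.85 × 3 × 29) = 7.043 in.
a = 7.043 > h_f = 4.6 in: the block extends into the web. Split into flange-overhang and web parts.
C_f = 0.85 f'_c (b_f − b_w) h_f = 0.85 × 3 × (29 − 12.6) × 4.6 = 192.4 kips.
Remaining web compression depth: a_w = (T − C_f)/(0.85 f'_c b_w) = (520.8 − 192.4)/(0.85 × 3 × 12.6) = 10.221 in.
M_n = C_f(d − h_f/2) + (T − C_f)(d − a_w/2) = 192.4 × (31.1 − 2.3) + 328.4 × (31.1 − 5.1105) = 5541.1 + 8535.0 = 14076.1 kip·in.
M_n = 14076.1/12 = 1173.01 kip·ft.

M_n ≈ 1170 kip·ft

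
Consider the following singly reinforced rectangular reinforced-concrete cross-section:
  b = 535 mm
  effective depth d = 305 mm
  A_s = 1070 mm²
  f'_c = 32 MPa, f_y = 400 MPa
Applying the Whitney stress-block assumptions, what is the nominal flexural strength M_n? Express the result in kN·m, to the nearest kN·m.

M_n ≈ 124 kN·m

T = A_s f_y = 1070 × 400 = 428000 N = 428 kN.
From C = T: a = T/(0.85 f'_c b) = 428000/(0.85 × 32 × 535) = 29.41 mm.
M_n = T(d − a/2) = 428 kN × (305 − 14.705) mm = 124.25 kN·m.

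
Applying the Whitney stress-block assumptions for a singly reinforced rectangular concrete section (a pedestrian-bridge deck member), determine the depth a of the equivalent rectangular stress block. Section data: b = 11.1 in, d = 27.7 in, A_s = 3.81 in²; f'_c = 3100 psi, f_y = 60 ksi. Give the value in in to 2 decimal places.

T = A_s f_y = 3.81 × 60 = 228.6 kips.
a = T/(0.85 f'_c b) = 228.6/(0.85 × 3.1 × 11.1) = 7.82 in.

a ≈ 7.82 in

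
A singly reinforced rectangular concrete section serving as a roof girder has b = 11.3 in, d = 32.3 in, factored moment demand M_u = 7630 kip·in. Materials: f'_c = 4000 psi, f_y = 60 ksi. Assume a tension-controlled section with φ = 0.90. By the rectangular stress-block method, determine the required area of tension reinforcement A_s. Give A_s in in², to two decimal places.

M_n = M_u/φ = 7630/0.90 = 8477.78 kip·in.
From M_n = 0.85 f'_c a b (d − a/2):
a = d − √(d² − 2M_n/(0.85 f'_c b)) = 32.3 − √(32.3² − 2 × 8477.78/(0.85 × 4 × 11.3)) = 7.765 in.
A_s = 0.85 f'_c a b / f_y = 0.85 × 4 × 7.765 × 11.3 / 60 = 4.972 in².

A_s ≈ 4.97 in²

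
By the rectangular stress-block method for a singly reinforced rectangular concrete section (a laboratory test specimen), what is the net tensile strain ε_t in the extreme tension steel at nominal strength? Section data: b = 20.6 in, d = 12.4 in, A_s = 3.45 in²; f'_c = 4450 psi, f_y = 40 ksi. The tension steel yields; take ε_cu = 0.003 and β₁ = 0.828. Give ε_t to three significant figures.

ε_t ≈ 0.0144

a = A_s f_y/(0.85 f'_c b) = 1.771 in.
β₁ = 0.828, so c = a/β₁ = 1.771/0.828 = 2.139 in.
From the linear strain diagram with ε_cu = 0.003: ε_t = 0.003 (d − c)/c = 0.003 × (12.4 − 2.139)/2.139 = 0.0144.
Since ε_t ≥ 0.005, the section is tension-controlled.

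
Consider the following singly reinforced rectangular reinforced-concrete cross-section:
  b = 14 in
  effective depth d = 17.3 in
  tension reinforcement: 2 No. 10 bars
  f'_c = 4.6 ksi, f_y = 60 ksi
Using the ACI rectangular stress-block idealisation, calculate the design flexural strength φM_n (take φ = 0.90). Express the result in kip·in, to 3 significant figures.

A_s = 2 × 1.27 = 2.54 in².
T = A_s f_y = 2.54 × 60 = 152.4 kips.
a = T/(0.85 f'_c b) = 152.4/(0.85 × 4.6 × 14) = 2.784 in.
M_n = T(d − a/2) = 152.4 × (17.3 − 1.392) = 2424.4 kip·in.
φM_n = 0.90 × 2424.4 = 2182.0 kip·in.

φM_n ≈ 2180 kip·in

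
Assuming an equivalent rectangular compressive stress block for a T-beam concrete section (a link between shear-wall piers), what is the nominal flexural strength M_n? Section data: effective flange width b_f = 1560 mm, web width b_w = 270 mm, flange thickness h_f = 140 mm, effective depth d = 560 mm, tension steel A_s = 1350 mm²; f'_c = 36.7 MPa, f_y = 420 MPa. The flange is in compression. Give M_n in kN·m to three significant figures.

Tension: T = A_s f_y = 1350 × 420 = 567000 N.
Try a within the flange: a = T/(0.85 f'_c b_f) = 567000/(0.85 × 36.7 × 1560) = 11.65 mm.
Since a = 11.65 ≤ h_f = 140 mm, the stress block lies entirely in the flange; analyse as a rectangular beam of width b_f.
M_n = T(d − a/2) = 567000 × (560 − 5.825) = 314.22 × 10⁶ N·mm.
M_n = 314.22 kN·m.

M_n ≈ 314 kN·m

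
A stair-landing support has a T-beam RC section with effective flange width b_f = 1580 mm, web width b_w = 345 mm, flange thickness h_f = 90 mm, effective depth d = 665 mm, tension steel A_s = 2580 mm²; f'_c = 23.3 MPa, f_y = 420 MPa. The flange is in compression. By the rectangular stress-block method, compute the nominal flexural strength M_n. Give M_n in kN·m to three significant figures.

M_n ≈ 702 kN·m

Tension: T = A_s f_y = 2580 × 420 = 1083600 N.
Try a within the flange: a = T/(0.85 f'_c b_f) = 1083600/(0.85 × 23.3 × 1580) = 34.63 mm.
Since a = 34.63 ≤ h_f = 90 mm, the stress block lies entirely in the flange; analyse as a rectangular beam of width b_f.
M_n = T(d − a/2) = 1083600 × (665 − 17.315) = 701.83 × 10⁶ N·mm.
M_n = 701.83 kN·m.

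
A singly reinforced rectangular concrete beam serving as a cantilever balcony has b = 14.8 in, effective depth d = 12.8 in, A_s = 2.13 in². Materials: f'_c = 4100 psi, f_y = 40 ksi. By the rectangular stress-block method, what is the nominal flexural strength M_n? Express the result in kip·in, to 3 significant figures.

M_n ≈ 1020 kip·in

T = A_s f_y = 2.13 × 40 = 85.2 kips.
a = T/(0.85 f'_c b) = 85.2/(0.85 × 4.1 × 14.8) = 1.652 in.
M_n = T(d − a/2) = 85.2 × (12.8 − 0.826) = 1020.2 kip·in.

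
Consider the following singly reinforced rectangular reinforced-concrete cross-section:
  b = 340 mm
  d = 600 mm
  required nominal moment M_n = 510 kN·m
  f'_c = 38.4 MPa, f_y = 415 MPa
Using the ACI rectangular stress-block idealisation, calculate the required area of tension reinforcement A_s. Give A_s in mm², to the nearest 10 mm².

With M_n = 0.85 f'_c a b (d − a/2), solve the quadratic for a:
a = d − √(d² − 2M_n/(0.85 f'_c b)) = 600 − √(600² − 2 × 510×10⁶/(0.85 × 38.4 × 340)) = 82.23 mm.
A_s = 0.85 f'_c a b / f_y = 0.85 × 38.4 × 82.23 × 340 / 415 = 2198.9 mm².

A_s ≈ 2200 mm²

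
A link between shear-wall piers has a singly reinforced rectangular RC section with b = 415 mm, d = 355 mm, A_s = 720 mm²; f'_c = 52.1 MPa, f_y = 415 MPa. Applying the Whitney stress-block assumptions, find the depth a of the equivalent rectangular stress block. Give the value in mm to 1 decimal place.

a ≈ 16.3 mm

T = A_s f_y = 720 × 415 = 298800 N = 298.8 kN.
Setting C = 0.85 f'_c a b equal to T: a = 298800/(0.85 × 52.1 × 415) = 16.3 mm.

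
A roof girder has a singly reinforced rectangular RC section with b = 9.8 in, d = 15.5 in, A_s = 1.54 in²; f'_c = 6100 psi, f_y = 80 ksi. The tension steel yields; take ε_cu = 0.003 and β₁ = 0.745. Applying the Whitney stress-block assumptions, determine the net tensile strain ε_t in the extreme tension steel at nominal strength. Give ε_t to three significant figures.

a = A_s f_y/(0.85 f'_c b) = 2.425 in.
β₁ = 0.745, so c = a/β₁ = 2.425/0.745 = 3.255 in.
From the linear strain diagram with ε_cu = 0.003: ε_t = 0.003 (d − c)/c = 0.003 × (15.5 − 3.255)/3.255 = 0.0113.
Since ε_t ≥ 0.005, the section is tension-controlled.

ε_t ≈ 0.0113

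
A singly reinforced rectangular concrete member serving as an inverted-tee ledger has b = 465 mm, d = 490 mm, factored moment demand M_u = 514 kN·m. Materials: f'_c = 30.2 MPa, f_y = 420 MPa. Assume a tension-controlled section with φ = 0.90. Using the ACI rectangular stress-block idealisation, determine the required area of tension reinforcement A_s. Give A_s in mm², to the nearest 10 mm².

A_s ≈ 3130 mm²

M_n = M_u/φ = 514/0.90 = 571.111 kN·m.
With M_n = 0.85 f'_c a b (d − a/2), solve the quadratic for a:
a = d − √(d² − 2M_n/(0.85 f'_c b)) = 490 − √(490² − 2 × 571.111×10⁶/(0.85 × 30.2 × 465)) = 109.99 mm.
A_s = 0.85 f'_c a b / f_y = 0.85 × 30.2 × 109.99 × 465 / 420 = 3126.0 mm².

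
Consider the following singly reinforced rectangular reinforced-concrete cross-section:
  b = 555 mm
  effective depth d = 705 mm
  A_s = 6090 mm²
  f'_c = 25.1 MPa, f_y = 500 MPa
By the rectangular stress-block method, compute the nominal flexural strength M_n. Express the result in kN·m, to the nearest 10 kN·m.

T = A_s f_y = 6090 × 500 = 3045000 N = 3045 kN.
From C = T: a = T/(0.85 f'_c b) = 3045000/(0.85 × 25.1 × 555) = 257.16 mm.
M_n = T(d − a/2) = 3045 kN × (705 − 128.58) mm = 1755.20 kN·m.

M_n ≈ 1760 kN·m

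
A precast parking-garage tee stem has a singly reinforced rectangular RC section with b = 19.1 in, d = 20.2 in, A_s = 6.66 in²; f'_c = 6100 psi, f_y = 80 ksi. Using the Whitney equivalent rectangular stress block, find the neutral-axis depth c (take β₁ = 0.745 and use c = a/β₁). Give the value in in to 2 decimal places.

T = A_s f_y = 6.66 × 80 = 532.8 kips.
a = T/(0.85 f'_c b) = 532.8/(0.85 × 6.1 × 19.1) = 5.3800 in.
With β₁ = 0.745, c = a/β₁ = 5.3800/0.745 = 7.22 in.

c ≈ 7.22 in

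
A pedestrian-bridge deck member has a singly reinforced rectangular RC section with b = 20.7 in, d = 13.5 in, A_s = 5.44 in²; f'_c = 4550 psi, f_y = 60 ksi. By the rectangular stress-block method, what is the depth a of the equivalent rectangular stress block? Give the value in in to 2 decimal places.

a ≈ 4.08 in

T = A_s f_y = 5.44 × 60 = 326.4 kips.
a = T/(0.85 f'_c b) = 326.4/(0.85 × 4.55 × 20.7) = 4.08 in.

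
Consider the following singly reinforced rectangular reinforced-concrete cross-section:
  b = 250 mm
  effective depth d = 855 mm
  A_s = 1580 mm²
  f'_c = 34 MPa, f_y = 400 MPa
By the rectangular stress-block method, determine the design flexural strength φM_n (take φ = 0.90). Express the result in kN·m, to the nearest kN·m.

φM_n ≈ 461 kN·m

T = A_s f_y = 1580 × 400 = 632000 N = 632 kN.
From C = T: a = T/(0.85 f'_c b) = 632000/(0.85 × 34 × 250) = 87.47 mm.
M_n = T(d − a/2) = 632 kN × (855 − 43.735) mm = 512.72 kN·m.
φM_n = 0.90 × 512.72 = 461.45 kN·m.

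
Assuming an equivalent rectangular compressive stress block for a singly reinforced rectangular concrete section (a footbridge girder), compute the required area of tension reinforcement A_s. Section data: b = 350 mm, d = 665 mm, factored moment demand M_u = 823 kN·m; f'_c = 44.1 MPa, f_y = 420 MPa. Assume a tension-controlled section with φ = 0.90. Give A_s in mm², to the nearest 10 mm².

M_n = M_u/φ = 823/0.90 = 914.444 kN·m.
With M_n = 0.85 f'_c a b (d − a/2), solve the quadratic for a:
a = d − √(d² − 2M_n/(0.85 f'_c b)) = 665 − √(665² − 2 × 914.444×10⁶/(0.85 × 44.1 × 350)) = 114.70 mm.
A_s = 0.85 f'_c a b / f_y = 0.85 × 44.1 × 114.70 × 350 / 420 = 3582.9 mm².

A_s ≈ 3580 mm²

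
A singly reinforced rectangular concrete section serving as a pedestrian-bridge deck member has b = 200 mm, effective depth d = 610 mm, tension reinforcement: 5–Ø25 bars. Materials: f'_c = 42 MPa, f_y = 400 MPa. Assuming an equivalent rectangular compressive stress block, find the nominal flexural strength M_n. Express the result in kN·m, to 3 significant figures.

M_n ≈ 531 kN·m

A_s = 5 × 491 = 2455 mm².
T = A_s f_y = 2455 × 400 = 982000 N = 982 kN.
From C = T: a = T/(0.85 f'_c b) = 982000/(0.85 × 42 × 200) = 137.54 mm.
M_n = T(d − a/2) = 982 kN × (610 − 68.77) mm = 531.49 kN·m.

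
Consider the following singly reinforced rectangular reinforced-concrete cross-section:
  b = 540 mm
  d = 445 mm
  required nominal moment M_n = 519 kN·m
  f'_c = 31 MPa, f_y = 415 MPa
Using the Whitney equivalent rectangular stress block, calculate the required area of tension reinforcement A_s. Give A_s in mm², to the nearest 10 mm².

With M_n = 0.85 f'_c a b (d − a/2), solve the quadratic for a:
a = d − √(d² − 2M_n/(0.85 f'_c b)) = 445 − √(445² − 2 × 519×10⁶/(0.85 × 31 × 540)) = 91.34 mm.
A_s = 0.85 f'_c a b / f_y = 0.85 × 31 × 91.34 × 540 / 415 = 3131.8 mm².

A_s ≈ 3130 mm²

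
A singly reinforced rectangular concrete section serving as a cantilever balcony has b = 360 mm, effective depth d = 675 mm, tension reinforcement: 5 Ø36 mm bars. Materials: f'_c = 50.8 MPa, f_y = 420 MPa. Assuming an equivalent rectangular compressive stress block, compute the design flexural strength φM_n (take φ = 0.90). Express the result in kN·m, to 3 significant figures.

φM_n ≈ 1170 kN·m

A_s = 5 × 1018 = 5090 mm².
T = A_s f_y = 5090 × 420 = 2137800 N = 2137.8 kN.
From C = T: a = T/(0.85 f'_c b) = 2137800/(0.85 × 50.8 × 360) = 137.53 mm.
M_n = T(d − a/2) = 2137.8 kN × (675 − 68.765) mm = 1296.01 kN·m.
φM_n = 0.90 × 1296.01 = 1166.41 kN·m.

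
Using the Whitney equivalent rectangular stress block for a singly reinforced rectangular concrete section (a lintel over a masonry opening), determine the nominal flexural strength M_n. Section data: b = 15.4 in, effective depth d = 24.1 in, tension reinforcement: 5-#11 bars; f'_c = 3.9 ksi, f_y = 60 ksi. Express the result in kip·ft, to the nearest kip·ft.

M_n ≈ 761 kip·ft

A_s = 5 × 1.56 = 7.8 in².
T = A_s f_y = 7.8 × 60 = 468 kips.
a = T/(0.85 f'_c b) = 468/(0.85 × 3.9 × 15.4) = 9.167 in.
M_n = T(d − a/2) = 468 × (24.1 − 4.5835) = 9133.7 kip·in = 9133.7/12 = 761.14 kip·ft.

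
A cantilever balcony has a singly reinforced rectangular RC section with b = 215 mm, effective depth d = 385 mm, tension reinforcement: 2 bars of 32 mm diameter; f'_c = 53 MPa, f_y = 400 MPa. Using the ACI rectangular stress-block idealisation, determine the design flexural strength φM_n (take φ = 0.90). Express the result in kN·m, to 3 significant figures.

A_s = 2 × 804 = 1608 mm².
T = A_s f_y = 1608 × 400 = 643200 N = 643.2 kN.
From C = T: a = T/(0.85 f'_c b) = 643200/(0.85 × 53 × 215) = 66.41 mm.
M_n = T(d − a/2) = 643.2 kN × (385 − 33.205) mm = 226.27 kN·m.
φM_n = 0.90 × 226.27 = 203.64 kN·m.

φM_n ≈ 204 kN·m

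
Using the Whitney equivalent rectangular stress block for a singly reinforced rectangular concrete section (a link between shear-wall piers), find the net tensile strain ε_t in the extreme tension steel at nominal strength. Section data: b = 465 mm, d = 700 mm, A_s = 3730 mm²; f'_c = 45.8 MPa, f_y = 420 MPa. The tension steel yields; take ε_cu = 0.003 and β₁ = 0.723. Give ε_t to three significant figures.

a = A_s f_y/(0.85 f'_c b) = 86.54 mm.
β₁ = 0.723, so c = a/β₁ = 86.54/0.723 = 119.70 mm.
From the linear strain diagram with ε_cu = 0.003: ε_t = 0.003 (d − c)/c = 0.003 × (700 − 119.70)/119.70 = 0.0145.
Since ε_t ≥ 0.005, the section is tension-controlled.

ε_t ≈ 0.0145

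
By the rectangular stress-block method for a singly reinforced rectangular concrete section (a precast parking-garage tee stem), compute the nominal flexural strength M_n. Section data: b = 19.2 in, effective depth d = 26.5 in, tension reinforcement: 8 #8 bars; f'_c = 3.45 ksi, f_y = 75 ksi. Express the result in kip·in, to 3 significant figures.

A_s = 8 × 0.79 = 6.32 in².
T = A_s f_y = 6.32 × 75 = 474 kips.
a = T/(0.85 f'_c b) = 474/(0.85 × 3.45 × 19.2) = 8.419 in.
M_n = T(d − a/2) = 474 × (26.5 − 4.2095) = 10565.7 kip·in.

M_n ≈ 10600 kip·in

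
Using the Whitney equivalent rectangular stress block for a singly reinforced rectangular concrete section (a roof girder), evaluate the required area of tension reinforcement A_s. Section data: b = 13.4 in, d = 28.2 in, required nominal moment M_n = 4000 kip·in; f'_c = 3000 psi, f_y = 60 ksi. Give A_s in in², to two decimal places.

From M_n = 0.85 f'_c a b (d − a/2):
a = d − √(d² − 2M_n/(0.85 f'_c b)) = 28.2 − √(28.2² − 2 × 4000/(0.85 × 3 × 13.4)) = 4.512 in.
A_s = 0.85 f'_c a b / f_y = 0.85 × 3 × 4.512 × 13.4 / 60 = 2.570 in².

A_s ≈ 2.57 in²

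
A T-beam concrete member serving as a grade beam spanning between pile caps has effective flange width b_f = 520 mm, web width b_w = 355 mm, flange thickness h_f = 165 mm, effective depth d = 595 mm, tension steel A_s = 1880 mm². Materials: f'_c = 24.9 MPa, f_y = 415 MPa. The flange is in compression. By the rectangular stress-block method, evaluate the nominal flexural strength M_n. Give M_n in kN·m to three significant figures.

Tension: T = A_s f_y = 1880 × 415 = 780200 N.
Try a within the flange: a = T/(0.85 f'_c b_f) = 780200/(0.85 × 24.9 × 520) = 70.89 mm.
Since a = 70.89 ≤ h_f = 165 mm, the stress block lies entirely in the flange; analyse as a rectangular beam of width b_f.
M_n = T(d − a/2) = 780200 × (595 − 35.445) = 436.56 × 10⁶ N·mm.
M_n = 436.56 kN·m.

M_n ≈ 437 kN·m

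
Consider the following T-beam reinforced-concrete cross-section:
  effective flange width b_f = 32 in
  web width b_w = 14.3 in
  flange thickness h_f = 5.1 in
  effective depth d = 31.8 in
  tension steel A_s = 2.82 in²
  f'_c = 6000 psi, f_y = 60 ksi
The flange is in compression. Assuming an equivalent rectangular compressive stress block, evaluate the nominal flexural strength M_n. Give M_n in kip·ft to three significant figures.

M_n ≈ 441 kip·ft

Tension: T = A_s f_y = 2.82 × 60 = 169.2 kips.
Try a within the flange: a = T/(0.85 f'_c b_f) = 169.2/(0.85 × 6 × 32) = 1.037 in.
Since a = 1.037 ≤ h_f = 5.1 in, the stress block lies entirely in the flange; analyse as a rectangular beam of width b_f.
M_n = T(d − a/2) = 169.2 × (31.8 − 0.5185) = 5292.8 kip·in.
M_n = 5292.8/12 = 441.07 kip·ft.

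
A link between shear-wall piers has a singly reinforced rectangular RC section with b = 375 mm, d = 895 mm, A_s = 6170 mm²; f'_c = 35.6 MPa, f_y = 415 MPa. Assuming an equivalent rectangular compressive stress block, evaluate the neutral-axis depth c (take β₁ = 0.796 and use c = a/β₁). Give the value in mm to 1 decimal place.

T = A_s f_y = 6170 × 415 = 2560550 N = 2560.55 kN.
Setting C = 0.85 f'_c a b equal to T: a = 2560550/(0.85 × 35.6 × 375) = 225.649 mm.
With β₁ = 0.796, c = a/β₁ = 225.649/0.796 = 283.5 mm.

c ≈ 283.5 mm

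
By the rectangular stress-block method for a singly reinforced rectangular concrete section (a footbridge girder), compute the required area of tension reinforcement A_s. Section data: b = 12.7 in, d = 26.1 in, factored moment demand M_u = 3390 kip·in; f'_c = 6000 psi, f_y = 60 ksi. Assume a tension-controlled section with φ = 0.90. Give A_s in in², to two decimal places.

A_s ≈ 2.52 in²

M_n = M_u/φ = 3390/0.90 = 3766.67 kip·in.
From M_n = 0.85 f'_c a b (d − a/2):
a = d − √(d² − 2M_n/(0.85 f'_c b)) = 26.1 − √(26.1² − 2 × 3766.67/(0.85 × 6 × 12.7)) = 2.332 in.
A_s = 0.85 f'_c a b / f_y = 0.85 × 6 × 2.332 × 12.7 / 60 = 2.517 in².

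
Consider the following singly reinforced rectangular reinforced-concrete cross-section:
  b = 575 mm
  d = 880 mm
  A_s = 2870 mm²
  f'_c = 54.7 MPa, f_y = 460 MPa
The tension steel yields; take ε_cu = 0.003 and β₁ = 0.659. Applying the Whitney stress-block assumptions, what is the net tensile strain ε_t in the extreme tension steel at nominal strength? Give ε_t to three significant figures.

ε_t ≈ 0.0322

a = A_s f_y/(0.85 f'_c b) = 49.38 mm.
β₁ = 0.659, so c = a/β₁ = 49.38/0.659 = 74.93 mm.
From the linear strain diagram with ε_cu = 0.003: ε_t = 0.003 (d − c)/c = 0.003 × (880 − 74.93)/74.93 = 0.0322.
Since ε_t ≥ 0.005, the section is tension-controlled.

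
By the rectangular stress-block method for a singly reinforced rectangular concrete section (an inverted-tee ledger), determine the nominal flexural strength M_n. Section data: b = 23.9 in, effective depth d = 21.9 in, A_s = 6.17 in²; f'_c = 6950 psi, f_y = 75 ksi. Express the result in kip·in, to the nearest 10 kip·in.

T = A_s f_y = 6.17 × 75 = 462.75 kips.
a = T/(0.85 f'_c b) = 462.75/(0.85 × 6.95 × 23.9) = 3.278 in.
M_n = T(d − a/2) = 462.75 × (21.9 − 1.639) = 9375.8 kip·in.

M_n ≈ 9380 kip·in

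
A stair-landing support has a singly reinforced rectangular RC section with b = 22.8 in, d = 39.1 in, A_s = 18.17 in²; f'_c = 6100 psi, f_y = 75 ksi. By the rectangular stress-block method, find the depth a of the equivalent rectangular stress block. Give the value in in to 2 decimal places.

T = A_s f_y = 18.17 × 75 = 1362.75 kips.
a = T/(0.85 f'_c b) = 1362.75/(0.85 × 6.1 × 22.8) = 11.53 in.

a ≈ 11.53 in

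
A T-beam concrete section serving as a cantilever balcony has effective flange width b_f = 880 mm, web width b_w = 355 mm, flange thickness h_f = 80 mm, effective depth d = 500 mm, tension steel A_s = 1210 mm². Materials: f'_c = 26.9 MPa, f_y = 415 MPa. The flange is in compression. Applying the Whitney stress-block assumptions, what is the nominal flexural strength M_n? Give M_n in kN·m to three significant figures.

Tension: T = A_s f_y = 1210 × 415 = 502150 N.
Try a within the flange: a = T/(0.85 f'_c b_f) = 502150/(0.85 × 26.9 × 880) = 24.96 mm.
Since a = 24.96 ≤ h_f = 80 mm, the stress block lies entirely in the flange; analyse as a rectangular beam of width b_f.
M_n = T(d − a/2) = 502150 × (500 − 12.48) = 244.81 × 10⁶ N·mm.
M_n = 244.81 kN·m.

M_n ≈ 245 kN·m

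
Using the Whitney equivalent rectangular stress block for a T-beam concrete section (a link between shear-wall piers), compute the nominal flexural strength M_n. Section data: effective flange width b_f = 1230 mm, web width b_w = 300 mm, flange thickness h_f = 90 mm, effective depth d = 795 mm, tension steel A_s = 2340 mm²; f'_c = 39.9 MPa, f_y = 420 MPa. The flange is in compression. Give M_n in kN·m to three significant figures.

M_n ≈ 770 kN·m

Tension: T = A_s f_y = 2340 × 420 = 982800 N.
Try a within the flange: a = T/(0.85 f'_c b_f) = 982800/(0.85 × 39.9 × 1230) = 23.56 mm.
Since a = 23.56 ≤ h_f = 90 mm, the stress block lies entirely in the flange; analyse as a rectangular beam of width b_f.
M_n = T(d − a/2) = 982800 × (795 − 11.78) = 769.75 × 10⁶ N·mm.
M_n = 769.75 kN·m.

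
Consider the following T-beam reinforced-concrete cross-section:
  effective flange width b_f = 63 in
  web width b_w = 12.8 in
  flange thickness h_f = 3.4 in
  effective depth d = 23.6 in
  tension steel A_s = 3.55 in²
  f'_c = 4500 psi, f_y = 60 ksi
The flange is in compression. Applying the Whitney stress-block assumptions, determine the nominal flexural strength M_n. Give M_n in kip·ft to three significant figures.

M_n ≈ 411 kip·ft

Tension: T = A_s f_y = 3.55 × 60 = 213 kips.
Try a within the flange: a = T/(0.85 f'_c b_f) = 213/(0.85 × 4.5 × 63) = 0.884 in.
Since a = 0.884 ≤ h_f = 3.4 in, the stress block lies entirely in the flange; analyse as a rectangular beam of width b_f.
M_n = T(d − a/2) = 213 × (23.6 − 0.442) = 4932.7 kip·in.
M_n = 4932.7/12 = 411.06 kip·ft.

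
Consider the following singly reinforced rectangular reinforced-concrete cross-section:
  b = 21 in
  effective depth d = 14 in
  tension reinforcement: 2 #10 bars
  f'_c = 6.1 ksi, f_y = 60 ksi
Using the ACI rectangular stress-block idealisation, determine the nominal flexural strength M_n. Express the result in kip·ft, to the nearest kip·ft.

M_n ≈ 169 kip·ft

A_s = 2 × 1.27 = 2.54 in².
T = A_s f_y = 2.54 × 60 = 152.4 kips.
a = T/(0.85 f'_c b) = 152.4/(0.85 × 6.1 × 21) = 1.400 in.
M_n = T(d − a/2) = 152.4 × (14 − 0.7) = 2026.9 kip·in = 2026.9/12 = 168.91 kip·ft.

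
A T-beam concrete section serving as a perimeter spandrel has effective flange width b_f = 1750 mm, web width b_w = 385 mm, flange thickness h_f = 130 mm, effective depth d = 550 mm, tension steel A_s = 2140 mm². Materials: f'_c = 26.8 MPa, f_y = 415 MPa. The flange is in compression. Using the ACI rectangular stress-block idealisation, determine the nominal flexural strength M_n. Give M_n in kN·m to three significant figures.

M_n ≈ 479 kN·m

Tension: T = A_s f_y = 2140 × 415 = 888100 N.
Try a within the flange: a = T/(0.85 f'_c b_f) = 888100/(0.85 × 26.8 × 1750) = 22.28 mm.
Since a = 22.28 ≤ h_f = 130 mm, the stress block lies entirely in the flange; analyse as a rectangular beam of width b_f.
M_n = T(d − a/2) = 888100 × (550 − 11.14) = 478.56 × 10⁶ N·mm.
M_n = 478.56 kN·m.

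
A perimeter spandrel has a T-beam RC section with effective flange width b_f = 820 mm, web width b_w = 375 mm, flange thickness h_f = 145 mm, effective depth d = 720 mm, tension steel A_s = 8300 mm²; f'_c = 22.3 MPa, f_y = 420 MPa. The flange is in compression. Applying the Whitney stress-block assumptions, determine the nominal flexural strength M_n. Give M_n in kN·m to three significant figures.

M_n ≈ 2060 kN·m

Tension: T = A_s f_y = 8300 × 420 = 3486000 N.
Try a within the flange: a = T/(0.85 f'_c b_f) = 3486000/(0.85 × 22.3 × 820) = 224.28 mm.
a = 224.28 > h_f = 145 mm: the block extends into the web. Split into flange-overhang and web parts.
C_f = 0.85 f'_c (b_f − b_w) h_f = 0.85 × 22.3 × (820 − 375) × 145 = 1223071 N.
Remaining web compression depth: a_w = (T − C_f)/(0.85 f'_c b_w) = (3486000 − 1223071)/(0.85 × 22.3 × 375) = 318.36 mm.
M_n = C_f(d − h_f/2) + (T − C_f)(d − a_w/2) = 1223071 × (720 − 72.5) + 2262929 × (720 − 159.18) = 791.94 + 1269.10 = 2061.04 × 10⁶ N·mm.
M_n = 2061.04 kN·m.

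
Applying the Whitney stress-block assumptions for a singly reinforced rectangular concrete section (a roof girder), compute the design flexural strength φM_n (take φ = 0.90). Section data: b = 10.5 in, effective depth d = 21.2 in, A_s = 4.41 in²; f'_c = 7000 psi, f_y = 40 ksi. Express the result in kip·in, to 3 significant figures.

φM_n ≈ 3140 kip·in

T = A_s f_y = 4.41 × 40 = 176.4 kips.
a = T/(0.85 f'_c b) = 176.4/(0.85 × 7 × 10.5) = 2.824 in.
M_n = T(d − a/2) = 176.4 × (21.2 − 1.412) = 3490.6 kip·in.
φM_n = 0.90 × 3490.6 = 3141.5 kip·in.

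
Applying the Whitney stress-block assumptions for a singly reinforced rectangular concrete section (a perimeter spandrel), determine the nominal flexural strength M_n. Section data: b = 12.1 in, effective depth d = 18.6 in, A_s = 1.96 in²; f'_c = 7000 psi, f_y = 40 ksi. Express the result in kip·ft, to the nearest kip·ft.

M_n ≈ 118 kip·ft

T = A_s f_y = 1.96 × 40 = 78.4 kips.
a = T/(0.85 f'_c b) = 78.4/(0.85 × 7 × 12.1) = 1.089 in.
M_n = T(d − a/2) = 78.4 × (18.6 − 0.5445) = 1415.6 kip·in = 1415.6/12 = 117.97 kip·ft.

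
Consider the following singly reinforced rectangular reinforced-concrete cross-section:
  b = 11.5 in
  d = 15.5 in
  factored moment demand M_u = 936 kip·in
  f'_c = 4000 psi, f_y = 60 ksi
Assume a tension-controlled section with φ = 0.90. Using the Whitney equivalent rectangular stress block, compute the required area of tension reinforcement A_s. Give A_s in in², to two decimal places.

M_n = M_u/φ = 936/0.90 = 1040 kip·in.
From M_n = 0.85 f'_c a b (d − a/2):
a = d − √(d² − 2M_n/(0.85 f'_c b)) = 15.5 − √(15.5² − 2 × 1040/(0.85 × 4 × 11.5)) = 1.823 in.
A_s = 0.85 f'_c a b / f_y = 0.85 × 4 × 1.823 × 11.5 / 60 = 1.188 in².

A_s ≈ 1.19 in²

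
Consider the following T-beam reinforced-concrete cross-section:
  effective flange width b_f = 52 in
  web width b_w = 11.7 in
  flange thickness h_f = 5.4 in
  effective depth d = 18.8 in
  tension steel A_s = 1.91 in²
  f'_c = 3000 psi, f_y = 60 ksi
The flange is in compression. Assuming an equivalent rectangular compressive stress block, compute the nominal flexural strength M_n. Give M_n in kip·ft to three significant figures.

Tension: T = A_s f_y = 1.91 × 60 = 114.6 kips.
Try a within the flange: a = T/(0.85 f'_c b_f) = 114.6/(0.85 × 3 × 52) = 0.864 in.
Since a = 0.864 ≤ h_f = 5.4 in, the stress block lies entirely in the flange; analyse as a rectangular beam of width b_f.
M_n = T(d − a/2) = 114.6 × (18.8 − 0.432) = 2105.0 kip·in.
M_n = 2105.0/12 = 175.42 kip·ft.

M_n ≈ 175 kip·ft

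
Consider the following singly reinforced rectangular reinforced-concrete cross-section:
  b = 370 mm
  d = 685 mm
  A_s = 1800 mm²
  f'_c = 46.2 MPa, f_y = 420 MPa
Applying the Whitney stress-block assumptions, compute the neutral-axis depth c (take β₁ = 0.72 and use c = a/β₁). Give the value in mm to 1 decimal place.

T = A_s f_y = 1800 × 420 = 756000 N = 756 kN.
Setting C = 0.85 f'_c a b equal to T: a = 756000/(0.85 × 46.2 × 370) = 52.031 mm.
With β₁ = 0.72, c = a/β₁ = 52.031/0.72 = 72.3 mm.

c ≈ 72.3 mm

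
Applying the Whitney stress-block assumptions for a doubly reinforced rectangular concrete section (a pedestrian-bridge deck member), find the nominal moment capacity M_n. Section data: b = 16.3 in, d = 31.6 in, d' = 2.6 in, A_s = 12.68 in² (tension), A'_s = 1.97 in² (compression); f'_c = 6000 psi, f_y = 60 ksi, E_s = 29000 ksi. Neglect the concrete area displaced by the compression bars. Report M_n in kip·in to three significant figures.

M_n ≈ 21300 kip·in

Assume both steels yield.
a = (A_s − A'_s) f_y/(0.85 f'_c b) = (12.68 − 1.97) × 60/(0.85 × 6 × 16.3) = 7.730 in.
c = a/β₁ = 7.730/0.75 = 10.307 in; ε'_s = 0.003(c − d')/c = 0.0022 ≥ ε_y = 0.0021, so the compression steel yields.
M_n = (A_s − A'_s) f_y (d − a/2) + A'_s f_y (d − d') = 642.6 × (31.6 − 3.865) + 118.2 × (31.6 − 2.6) = 17822.5 + 3427.8 = 21250.3 kip·in.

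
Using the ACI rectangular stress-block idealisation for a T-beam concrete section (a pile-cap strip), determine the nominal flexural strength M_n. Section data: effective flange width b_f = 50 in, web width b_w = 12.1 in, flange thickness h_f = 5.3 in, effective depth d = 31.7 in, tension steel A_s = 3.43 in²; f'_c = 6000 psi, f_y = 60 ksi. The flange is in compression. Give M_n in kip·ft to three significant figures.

M_n ≈ 537 kip·ft

Tension: T = A_s f_y = 3.43 × 60 = 205.8 kips.
Try a within the flange: a = T/(0.85 f'_c b_f) = 205.8/(0.85 × 6 × 50) = 0.807 in.
Since a = 0.807 ≤ h_f = 5.3 in, the stress block lies entirely in the flange; analyse as a rectangular beam of width b_f.
M_n = T(d − a/2) = 205.8 × (31.7 − 0.4035) = 6440.8 kip·in.
M_n = 6440.8/12 = 536.73 kip·ft.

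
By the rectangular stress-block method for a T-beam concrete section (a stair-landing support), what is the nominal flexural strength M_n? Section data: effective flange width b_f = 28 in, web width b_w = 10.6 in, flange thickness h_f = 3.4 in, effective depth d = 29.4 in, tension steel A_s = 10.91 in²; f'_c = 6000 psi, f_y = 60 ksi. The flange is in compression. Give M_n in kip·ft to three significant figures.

M_n ≈ 1470 kip·ft

Tension: T = A_s f_y = 10.91 × 60 = 654.6 kips.
Try a within the flange: a = T/(0.85 f'_c b_f) = 654.6/(0.85 × 6 × 28) = 4.584 in.
a = 4.584 > h_f = 3.4 in: the block extends into the web. Split into flange-overhang and web parts.
C_f = 0.85 f'_c (b_f − b_w) h_f = 0.85 × 6 × (28 − 10.6) × 3.4 = 301.7 kips.
Remaining web compression depth: a_w = (T − C_f)/(0.85 f'_c b_w) = (654.6 − 301.7)/(0.85 × 6 × 10.6) = 6.528 in.
M_n = C_f(d − h_f/2) + (T − C_f)(d − a_w/2) = 301.7 × (29.4 − 1.7) + 352.9 × (29.4 − 3.264) = 8357.1 + 9223.4 = 17580.5 kip·in.
M_n = 17580.5/12 = 1465.04 kip·ft.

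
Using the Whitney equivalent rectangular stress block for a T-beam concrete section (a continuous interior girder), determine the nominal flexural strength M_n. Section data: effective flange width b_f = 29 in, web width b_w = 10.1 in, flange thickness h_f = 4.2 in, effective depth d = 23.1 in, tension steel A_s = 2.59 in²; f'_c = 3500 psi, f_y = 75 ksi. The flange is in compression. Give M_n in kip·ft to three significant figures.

M_n ≈ 356 kip·ft

Tension: T = A_s f_y = 2.59 × 75 = 194.25 kips.
Try a within the flange: a = T/(0.85 f'_c b_f) = 194.25/(0.85 × 3.5 × 29) = 2.252 in.
Since a = 2.252 ≤ h_f = 4.2 in, the stress block lies entirely in the flange; analyse as a rectangular beam of width b_f.
M_n = T(d − a/2) = 194.25 × (23.1 − 1.126) = 4268.4 kip·in.
M_n = 4268.4/12 = 355.70 kip·ft.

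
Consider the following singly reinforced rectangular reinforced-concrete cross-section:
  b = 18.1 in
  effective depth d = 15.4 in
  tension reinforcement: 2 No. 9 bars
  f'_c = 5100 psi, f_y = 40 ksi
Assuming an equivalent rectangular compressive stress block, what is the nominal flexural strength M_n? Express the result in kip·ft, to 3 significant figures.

M_n ≈ 99.3 kip·ft

A_s = 2 × 1 = 2 in².
T = A_s f_y = 2 × 40 = 80 kips.
a = T/(0.85 f'_c b) = 80/(0.85 × 5.1 × 18.1) = 1.020 in.
M_n = T(d − a/2) = 80 × (15.4 − 0.51) = 1191.2 kip·in = 1191.2/12 = 99.27 kip·ft.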